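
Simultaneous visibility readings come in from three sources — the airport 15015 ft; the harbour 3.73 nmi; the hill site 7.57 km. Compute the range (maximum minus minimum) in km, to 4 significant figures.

the airport: 15015 ft = 4.57657 km.
the harbour: 3.73 nmi = 6.90796 km.
Spread: 7.57000 − 4.57657 = 2.993 km.

2.993 km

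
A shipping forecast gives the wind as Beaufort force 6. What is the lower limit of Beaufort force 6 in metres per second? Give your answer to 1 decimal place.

Beaufort 6 (strong breeze) spans 10.8–13.8 m/s.

10.8 m/s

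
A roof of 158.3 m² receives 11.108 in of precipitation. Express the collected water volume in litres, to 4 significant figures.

44660 litres

Depth: 11.108 in × 25.4 = 282.1432 mm.
1 mm over 1 m² is 1 L, so volume = 282.1432 × 158.3 = 44663.269 L ≈ 44660 L.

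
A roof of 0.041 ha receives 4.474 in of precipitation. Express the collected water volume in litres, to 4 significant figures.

46590 litres

Depth: 4.474 in × 25.4 = 113.6396 mm.
Area: 0.041 ha = 410 m².
1 mm over 1 m² is 1 L, so volume = 113.6396 × 410 = 46592.236 L ≈ 46590 L.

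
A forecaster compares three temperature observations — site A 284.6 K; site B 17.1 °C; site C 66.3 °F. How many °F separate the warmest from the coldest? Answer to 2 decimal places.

13.69 °F

site A: 284.6 K = 11.450 °C.
site C: 66.3 °F = 19.056 °C.
Spread: 19.056 − 11.450 = 7.606 °C = 13.69 °F.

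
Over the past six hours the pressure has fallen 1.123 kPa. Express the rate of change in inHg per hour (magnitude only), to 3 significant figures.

1.123 kPa / 6 h × 0.2953 inHg/kPa = 0.0553 inHg/h.

0.0553 inHg per hour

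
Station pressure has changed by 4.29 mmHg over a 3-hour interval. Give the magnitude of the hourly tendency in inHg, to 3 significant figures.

0.0563 inHg per hour

4.29 mmHg / 3 h × 0.0393701 inHg/mmHg = 0.0563 inHg/h.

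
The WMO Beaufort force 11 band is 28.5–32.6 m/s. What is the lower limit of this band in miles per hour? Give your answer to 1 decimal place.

63.8 mph

28.5–32.6 m/s × 2.237 = 63.8–72.9 mph.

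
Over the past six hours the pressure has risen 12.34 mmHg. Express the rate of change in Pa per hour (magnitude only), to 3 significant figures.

274 Pa per hour

12.34 mmHg / 6 h × 133.322 Pa/mmHg = 274 Pa/h.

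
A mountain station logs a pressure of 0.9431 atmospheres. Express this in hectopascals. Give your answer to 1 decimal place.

955.6 hPa

1 atm = 1013.25 hPa, so 0.9431 × 1013.25 = 955.6 hPa.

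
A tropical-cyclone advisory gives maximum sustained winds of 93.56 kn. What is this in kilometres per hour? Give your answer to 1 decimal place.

173.3 km/h

1 kt = 1.852 km/h, so 93.56 × 1.852 = 173.3 km/h.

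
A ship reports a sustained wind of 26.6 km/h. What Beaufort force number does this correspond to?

26.6 km/h = 7.4 m/s, which is Beaufort 4 (moderate breeze, 5.5–7.9 m/s).

Beaufort force 4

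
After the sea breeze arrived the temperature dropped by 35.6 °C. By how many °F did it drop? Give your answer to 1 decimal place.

64.1 °F

For a temperature change the 32° offset cancels: Δ°F = 35.6 × 1.8 = 64.1 °F.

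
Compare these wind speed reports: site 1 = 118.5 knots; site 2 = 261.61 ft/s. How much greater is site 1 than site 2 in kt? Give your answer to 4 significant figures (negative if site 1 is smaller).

site 2: 261.61 ft/s = 154.9997 kt.
Difference: 118.5000 − 154.9997 = -36.50 kt.

-36.50 kt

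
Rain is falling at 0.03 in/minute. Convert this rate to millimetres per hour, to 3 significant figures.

45.7 mm/hour

0.03 in/minute × 25.4 mm/in × 60 minute/hour = 45.7 mm/hour.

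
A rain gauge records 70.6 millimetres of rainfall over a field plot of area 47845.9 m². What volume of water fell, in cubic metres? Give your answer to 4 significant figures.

3378 cubic metres

1 mm over 1 m² is 1 L, so volume = 70.6 × 47845.9 = 3377920.5 L = 3378 m³.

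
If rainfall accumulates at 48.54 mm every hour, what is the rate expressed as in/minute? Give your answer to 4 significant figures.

48.54 mm/hour × 0.0393701 in/mm × 0.0166667 hour/minute = 0.03185 in/minute.

0.03185 in/minute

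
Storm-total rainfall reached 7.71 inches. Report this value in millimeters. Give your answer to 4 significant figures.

195.8 mm

1 in = 25.4 mm, so 7.71 × 25.4 = 195.8 mm.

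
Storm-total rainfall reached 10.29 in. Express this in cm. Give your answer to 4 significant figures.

26.14 cm

1 in = 2.54 cm, so 10.29 × 2.54 = 26.14 cm.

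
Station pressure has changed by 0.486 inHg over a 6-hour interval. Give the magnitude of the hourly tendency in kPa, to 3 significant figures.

0.274 kPa per hour

0.486 inHg / 6 h × 3.38639 kPa/inHg = 0.274 kPa/h.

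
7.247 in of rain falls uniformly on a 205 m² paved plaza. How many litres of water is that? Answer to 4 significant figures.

Depth: 7.247 in × 25.4 = 184.0738 mm.
1 mm over 1 m² is 1 L, so volume = 184.0738 × 205 = 37735.129 L ≈ 37740 L.

37740 litres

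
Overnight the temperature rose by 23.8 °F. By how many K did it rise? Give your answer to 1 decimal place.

13.2 K

Converting a difference, only the 9/5 scale factor applies: ΔK = 23.8 × 0.5556 = 13.2 K.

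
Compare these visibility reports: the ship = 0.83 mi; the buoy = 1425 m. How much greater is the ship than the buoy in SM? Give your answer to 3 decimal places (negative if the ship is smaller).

the buoy: 1425 m = 0.88545 SM.
Difference: 0.83000 − 0.88545 = -0.055 SM.

-0.055 SM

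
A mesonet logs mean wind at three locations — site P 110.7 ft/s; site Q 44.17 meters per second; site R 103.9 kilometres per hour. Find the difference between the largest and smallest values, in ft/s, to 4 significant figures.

50.23 ft/s

site Q: 44.17 m/s = 144.9147 ft/s.
site R: 103.9 km/h = 94.6887 ft/s.
Spread: 144.9147 − 94.6887 = 50.23 ft/s.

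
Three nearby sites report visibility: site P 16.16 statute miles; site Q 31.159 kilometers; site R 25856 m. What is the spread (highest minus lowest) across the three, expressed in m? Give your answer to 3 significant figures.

5300 m

site P: 16.16 SM = 26007.00 m.
site Q: 31.159 km = 31159.00 m.
Spread: 31159.00 − 25856.00 = 5300 m.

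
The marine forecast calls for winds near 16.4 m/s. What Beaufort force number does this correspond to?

Beaufort force 7

16.4 m/s lies in the Beaufort 7 band (near gale, 13.9–17.1 m/s).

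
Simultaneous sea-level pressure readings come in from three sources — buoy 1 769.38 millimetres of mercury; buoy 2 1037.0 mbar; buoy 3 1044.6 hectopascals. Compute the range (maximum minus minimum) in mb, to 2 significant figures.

buoy 1: 769.38 mmHg = 1025.76 mb.
buoy 3: 1044.6 hPa = 1044.60 mb.
Spread: 1044.60 − 1025.76 = 19 mb.

19 mb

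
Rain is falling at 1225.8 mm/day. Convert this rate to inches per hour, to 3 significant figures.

2.01 in/hour

1225.8 mm/day × 0.0393701 in/mm × 0.0416667 day/hour = 2.01 in/hour.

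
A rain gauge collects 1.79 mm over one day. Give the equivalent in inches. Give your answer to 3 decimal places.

0.070 in

1 mm = 0.0393701 in, so 1.79 × 0.0393701 = 0.070 in.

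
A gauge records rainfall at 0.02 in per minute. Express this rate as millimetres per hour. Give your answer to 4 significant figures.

30.48 mm/hour

0.02 in/minute × 25.4 mm/in × 60 minute/hour = 30.48 mm/hour.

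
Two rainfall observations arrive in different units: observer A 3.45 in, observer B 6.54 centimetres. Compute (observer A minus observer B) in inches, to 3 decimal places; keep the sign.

observer B: 6.54 cm = 2.57480 in.
Difference: 3.45000 − 2.57480 = 0.875 in.

0.875 in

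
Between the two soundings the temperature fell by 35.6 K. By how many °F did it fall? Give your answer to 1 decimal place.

Converting a difference, only the 9/5 scale factor applies: Δ°F = 35.6 × 1.8 = 64.1 °F.

64.1 °F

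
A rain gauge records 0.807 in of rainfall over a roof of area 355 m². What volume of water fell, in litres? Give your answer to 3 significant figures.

7280 litres

Depth: 0.807 in × 25.4 = 20.4978 mm.
1 mm over 1 m² is 1 L, so volume = 20.4978 × 355 = 7276.719 L ≈ 7280 L.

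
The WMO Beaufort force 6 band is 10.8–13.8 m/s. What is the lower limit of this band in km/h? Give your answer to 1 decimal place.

10.8–13.8 m/s × 3.6 = 38.9–49.7 km/h.

38.9 km/h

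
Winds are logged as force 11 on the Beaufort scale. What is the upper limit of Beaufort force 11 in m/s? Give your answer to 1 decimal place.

32.6 m/s

Beaufort 11 (violent storm) spans 28.5–32.6 m/s.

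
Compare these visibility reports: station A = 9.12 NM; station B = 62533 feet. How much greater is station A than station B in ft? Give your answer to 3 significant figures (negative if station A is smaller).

station A: 9.12 nmi = 55414.17 ft.
Difference: 55414.17 − 62533.00 = -7120 ft.

-7120 ft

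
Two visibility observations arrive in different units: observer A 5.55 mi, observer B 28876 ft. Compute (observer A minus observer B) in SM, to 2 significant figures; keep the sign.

0.081 SM

observer B: 28876 ft = 5.46894 SM.
Difference: 5.55000 − 5.46894 = 0.081 SM.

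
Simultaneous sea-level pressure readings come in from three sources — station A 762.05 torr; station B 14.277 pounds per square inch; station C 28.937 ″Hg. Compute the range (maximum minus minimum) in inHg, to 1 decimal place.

1.1 inHg

station A: 762.05 mmHg = 30.002 inHg.
station B: 14.277 psi = 29.068 inHg.
Spread: 30.002 − 28.937 = 1.1 inHg.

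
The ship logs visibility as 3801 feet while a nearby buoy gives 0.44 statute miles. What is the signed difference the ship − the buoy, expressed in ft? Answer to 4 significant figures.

the buoy: 0.44 SM = 2323.20 ft.
Difference: 3801.00 − 2323.20 = 1478 ft.

1478 ft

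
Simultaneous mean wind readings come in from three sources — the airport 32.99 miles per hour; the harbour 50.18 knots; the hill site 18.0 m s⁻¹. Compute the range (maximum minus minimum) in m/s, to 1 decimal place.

11.1 m/s

the airport: 32.99 mph = 14.748 m/s.
the harbour: 50.18 kt = 25.815 m/s.
Spread: 25.815 − 14.748 = 11.1 m/s.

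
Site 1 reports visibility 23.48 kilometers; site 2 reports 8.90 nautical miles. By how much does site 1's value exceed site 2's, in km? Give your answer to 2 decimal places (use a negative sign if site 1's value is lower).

site 2: 8.90 nmi = 16.4828 km.
Difference: 23.4800 − 16.4828 = 7.00 km.

7.00 km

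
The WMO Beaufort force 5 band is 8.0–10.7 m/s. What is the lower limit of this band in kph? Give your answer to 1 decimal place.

28.8 km/h

8.0–10.7 m/s × 3.6 = 28.8–38.5 km/h.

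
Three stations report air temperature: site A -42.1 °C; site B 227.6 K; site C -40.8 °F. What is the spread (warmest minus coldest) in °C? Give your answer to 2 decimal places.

site B: 227.6 K = -45.550 °C.
site C: -40.8 °F = -40.444 °C.
Spread: (-40.444) − (-45.550) = 5.106 °C.

5.11 °C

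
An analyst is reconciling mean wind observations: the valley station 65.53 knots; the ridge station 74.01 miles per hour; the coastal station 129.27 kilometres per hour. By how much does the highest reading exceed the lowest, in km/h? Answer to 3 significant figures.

10.2 km/h

the valley station: 65.53 kt = 121.362 km/h.
the ridge station: 74.01 mph = 119.108 km/h.
Spread: 129.270 − 119.108 = 10.2 km/h.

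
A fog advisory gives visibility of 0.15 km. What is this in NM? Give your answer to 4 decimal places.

1 km = 0.539957 nmi, so 0.15 × 0.539957 = 0.0810 nmi.

0.0810 nmi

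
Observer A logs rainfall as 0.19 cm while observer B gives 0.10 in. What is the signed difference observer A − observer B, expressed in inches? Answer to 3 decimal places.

observer A: 0.19 cm = 0.07480 in.
Difference: 0.07480 − 0.10000 = -0.025 in.

-0.025 in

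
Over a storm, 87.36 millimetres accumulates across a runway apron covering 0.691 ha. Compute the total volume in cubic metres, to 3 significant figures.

604 cubic metres

Area: 0.691 ha = 6910 m².
1 mm over 1 m² is 1 L, so volume = 87.36 × 6910 = 603657.6 L = 604 m³.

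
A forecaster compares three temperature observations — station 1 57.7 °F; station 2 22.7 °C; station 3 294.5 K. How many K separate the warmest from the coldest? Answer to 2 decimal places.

station 1: 57.7 °F = 14.278 °C.
station 3: 294.5 K = 21.350 °C.
Spread: 22.700 − 14.278 = 8.422 °C.

8.42 K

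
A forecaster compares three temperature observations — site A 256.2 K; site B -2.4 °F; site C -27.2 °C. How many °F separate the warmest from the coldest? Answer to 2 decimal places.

18.45 °F

site A: 256.2 K = -16.950 °C.
site B: -2.4 °F = -19.111 °C.
Spread: (-16.950) − (-27.200) = 10.250 °C = 18.45 °F.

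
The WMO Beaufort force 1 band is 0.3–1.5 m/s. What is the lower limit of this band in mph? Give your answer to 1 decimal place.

0.7 mph

0.3–1.5 m/s × 2.237 = 0.7–3.4 mph.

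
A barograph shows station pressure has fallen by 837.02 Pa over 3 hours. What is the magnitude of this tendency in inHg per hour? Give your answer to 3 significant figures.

837.02 Pa / 3 h × 0.0002953 inHg/Pa = 0.0824 inHg/h.

0.0824 inHg per hour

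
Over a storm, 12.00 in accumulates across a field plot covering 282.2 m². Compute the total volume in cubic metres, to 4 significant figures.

Depth: 12.00 in × 25.4 = 304.8 mm.
1 mm over 1 m² is 1 L, so volume = 304.8 × 282.2 = 86014.56 L = 86.01 m³.

86.01 cubic metres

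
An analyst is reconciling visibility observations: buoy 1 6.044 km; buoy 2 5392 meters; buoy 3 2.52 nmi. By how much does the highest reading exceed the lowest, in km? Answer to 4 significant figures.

1.377 km

buoy 2: 5392 m = 5.39200 km.
buoy 3: 2.52 nmi = 4.66704 km.
Spread: 6.04400 − 4.66704 = 1.377 km.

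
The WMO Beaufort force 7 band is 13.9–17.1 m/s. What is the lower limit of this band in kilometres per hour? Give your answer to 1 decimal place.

13.9–17.1 m/s × 3.6 = 50.0–61.6 km/h.

50.0 km/h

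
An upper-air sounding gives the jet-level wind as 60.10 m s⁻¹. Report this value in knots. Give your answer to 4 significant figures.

1 m/s = 1.94384 kt, so 60.10 × 1.94384 = 116.8 kt.

116.8 kt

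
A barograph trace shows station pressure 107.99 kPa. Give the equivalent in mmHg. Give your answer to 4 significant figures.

810.0 mmHg

1 kPa = 7.50062 mmHg, so 107.99 × 7.50062 = 810.0 mmHg.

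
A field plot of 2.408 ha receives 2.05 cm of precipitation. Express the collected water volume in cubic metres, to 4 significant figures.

Depth: 2.05 cm × 10 = 20.5 mm.
Area: 2.408 ha = 24080 m².
1 mm over 1 m² is 1 L, so volume = 20.5 × 24080 = 493640 L = 493.6 m³.

493.6 cubic metres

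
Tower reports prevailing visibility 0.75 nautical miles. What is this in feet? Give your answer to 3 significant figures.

1 nmi = 6076.12 ft, so 0.75 × 6076.12 = 4560 ft.

4560 ft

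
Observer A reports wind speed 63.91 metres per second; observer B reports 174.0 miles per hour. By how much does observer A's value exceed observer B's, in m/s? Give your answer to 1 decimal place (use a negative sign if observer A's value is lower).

observer B: 174.0 mph = 77.785 m/s.
Difference: 63.910 − 77.785 = -13.9 m/s.

-13.9 m/s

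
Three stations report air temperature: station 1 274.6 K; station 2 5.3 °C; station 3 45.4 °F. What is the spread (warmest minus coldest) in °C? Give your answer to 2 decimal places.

station 1: 274.6 K = 1.450 °C.
station 3: 45.4 °F = 7.444 °C.
Spread: 7.444 − 1.450 = 5.994 °C.

5.99 °C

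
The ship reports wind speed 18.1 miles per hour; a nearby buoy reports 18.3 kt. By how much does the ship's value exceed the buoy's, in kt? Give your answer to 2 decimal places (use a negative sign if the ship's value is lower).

the ship: 18.1 mph = 15.7285 kt.
Difference: 15.7285 − 18.3000 = -2.57 kt.

-2.57 kt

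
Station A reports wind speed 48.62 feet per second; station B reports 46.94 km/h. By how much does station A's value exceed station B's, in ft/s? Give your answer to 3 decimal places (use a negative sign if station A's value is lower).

station B: 46.94 km/h = 42.77851 ft/s.
Difference: 48.62000 − 42.77851 = 5.841 ft/s.

5.841 ft/s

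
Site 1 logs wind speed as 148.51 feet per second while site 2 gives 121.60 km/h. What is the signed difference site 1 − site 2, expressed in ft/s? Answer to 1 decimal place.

site 2: 121.60 km/h = 110.819 ft/s.
Difference: 148.510 − 110.819 = 37.7 ft/s.

37.7 ft/s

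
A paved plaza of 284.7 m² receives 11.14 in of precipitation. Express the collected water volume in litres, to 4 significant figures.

Depth: 11.14 in × 25.4 = 282.956 mm.
1 mm over 1 m² is 1 L, so volume = 282.956 × 284.7 = 80557.573 L ≈ 80560 L.

80560 litres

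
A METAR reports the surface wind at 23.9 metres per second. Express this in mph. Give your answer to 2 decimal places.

1 m/s = 2.23694 mph, so 23.9 × 2.23694 = 53.46 mph.

53.46 mph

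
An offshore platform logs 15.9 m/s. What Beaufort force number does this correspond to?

Beaufort force 7

15.9 m/s lies in the Beaufort 7 band (near gale, 13.9–17.1 m/s).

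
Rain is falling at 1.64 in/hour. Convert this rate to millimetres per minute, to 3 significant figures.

0.694 mm/minute

1.64 in/hour × 25.4 mm/in × 0.0166667 hour/minute = 0.694 mm/minute.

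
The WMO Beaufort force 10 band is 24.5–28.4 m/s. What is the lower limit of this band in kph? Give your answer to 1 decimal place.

24.5–28.4 m/s × 3.6 = 88.2–102.2 km/h.

88.2 km/h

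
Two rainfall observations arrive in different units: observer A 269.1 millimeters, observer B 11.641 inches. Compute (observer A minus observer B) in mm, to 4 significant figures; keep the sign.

-26.58 mm

observer B: 11.641 in = 295.6814 mm.
Difference: 269.1000 − 295.6814 = -26.58 mm.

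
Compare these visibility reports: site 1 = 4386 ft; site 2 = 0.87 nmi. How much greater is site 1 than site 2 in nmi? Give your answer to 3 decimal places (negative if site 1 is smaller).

site 1: 4386 ft = 0.72184 nmi.
Difference: 0.72184 − 0.87000 = -0.148 nmi.

-0.148 nmi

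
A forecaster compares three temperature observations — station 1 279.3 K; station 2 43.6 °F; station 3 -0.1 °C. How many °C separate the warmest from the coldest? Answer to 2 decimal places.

6.54 °C

station 1: 279.3 K = 6.150 °C.
station 2: 43.6 °F = 6.444 °C.
Spread: 6.444 − (-0.100) = 6.544 °C.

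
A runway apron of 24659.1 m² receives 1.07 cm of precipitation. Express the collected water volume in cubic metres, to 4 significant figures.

Depth: 1.07 cm × 10 = 10.7 mm.
1 mm over 1 m² is 1 L, so volume = 10.7 × 24659.1 = 263852.37 L = 263.9 m³.

263.9 cubic metres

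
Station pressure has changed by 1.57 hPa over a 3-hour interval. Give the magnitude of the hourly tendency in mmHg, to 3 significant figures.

1.57 hPa / 3 h × 0.750062 mmHg/hPa = 0.393 mmHg/h.

0.393 mmHg per hour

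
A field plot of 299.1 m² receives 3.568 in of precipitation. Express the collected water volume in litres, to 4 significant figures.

Depth: 3.568 in × 25.4 = 90.6272 mm.
1 mm over 1 m² is 1 L, so volume = 90.6272 × 299.1 = 27106.596 L ≈ 27110 L.

27110 litres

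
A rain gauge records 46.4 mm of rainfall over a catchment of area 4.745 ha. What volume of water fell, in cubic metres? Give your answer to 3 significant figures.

Area: 4.745 ha = 47450 m².
1 mm over 1 m² is 1 L, so volume = 46.4 × 47450 = 2201680 L = 2200 m³.

2200 cubic metres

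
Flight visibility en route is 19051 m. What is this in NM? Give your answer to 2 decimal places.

10.29 nmi

1 m = 0.000539957 nmi, so 19051 × 0.000539957 = 10.29 nmi.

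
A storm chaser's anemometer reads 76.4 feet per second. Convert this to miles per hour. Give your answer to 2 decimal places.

52.09 mph

1 ft/s = 0.681818 mph, so 76.4 × 0.681818 = 52.09 mph.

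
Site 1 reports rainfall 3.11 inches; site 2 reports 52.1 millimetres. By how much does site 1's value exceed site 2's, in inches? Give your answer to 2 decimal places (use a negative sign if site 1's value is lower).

site 2: 52.1 mm = 2.0512 in.
Difference: 3.1100 − 2.0512 = 1.06 in.

1.06 in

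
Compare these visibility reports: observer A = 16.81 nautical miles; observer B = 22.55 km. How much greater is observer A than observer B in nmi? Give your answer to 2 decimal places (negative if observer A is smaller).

4.63 nmi

observer B: 22.55 km = 12.1760 nmi.
Difference: 16.8100 − 12.1760 = 4.63 nmi.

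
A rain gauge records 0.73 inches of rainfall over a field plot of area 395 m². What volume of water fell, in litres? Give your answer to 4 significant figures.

7324 litres

Depth: 0.73 in × 25.4 = 18.542 mm.
1 mm over 1 m² is 1 L, so volume = 18.542 × 395 = 7324.09 L ≈ 7324 L.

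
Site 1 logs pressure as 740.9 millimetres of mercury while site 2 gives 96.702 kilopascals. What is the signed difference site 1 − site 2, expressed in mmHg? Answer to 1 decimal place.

15.6 mmHg

site 2: 96.702 kPa = 725.325 mmHg.
Difference: 740.900 − 725.325 = 15.6 mmHg.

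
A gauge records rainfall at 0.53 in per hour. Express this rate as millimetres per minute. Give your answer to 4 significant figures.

0.53 in/hour × 25.4 mm/in × 0.0166667 hour/minute = 0.2244 mm/minute.

0.2244 mm/minute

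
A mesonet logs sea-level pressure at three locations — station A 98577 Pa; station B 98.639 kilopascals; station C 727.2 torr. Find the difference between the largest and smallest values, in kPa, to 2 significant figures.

1.7 kPa

station A: 98577 Pa = 98.577 kPa.
station C: 727.2 mmHg = 96.952 kPa.
Spread: 98.639 − 96.952 = 1.7 kPa.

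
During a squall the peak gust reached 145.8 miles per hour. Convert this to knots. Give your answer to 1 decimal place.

126.7 kt

1 mph = 0.868976 kt, so 145.8 × 0.868976 = 126.7 kt.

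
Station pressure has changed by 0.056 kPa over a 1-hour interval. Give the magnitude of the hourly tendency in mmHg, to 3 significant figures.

0.420 mmHg per hour

0.056 kPa / 1 h × 7.50062 mmHg/kPa = 0.420 mmHg/h.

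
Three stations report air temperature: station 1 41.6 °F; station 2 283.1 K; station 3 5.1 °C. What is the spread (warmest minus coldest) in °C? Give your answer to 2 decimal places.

4.85 °C

station 1: 41.6 °F = 5.333 °C.
station 2: 283.1 K = 9.950 °C.
Spread: 9.950 − 5.100 = 4.850 °C.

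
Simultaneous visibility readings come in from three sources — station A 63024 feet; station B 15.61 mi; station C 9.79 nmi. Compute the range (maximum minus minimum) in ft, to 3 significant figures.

22900 ft

station B: 15.61 SM = 82420.80 ft.
station C: 9.79 nmi = 59485.17 ft.
Spread: 82420.80 − 59485.17 = 22900 ft.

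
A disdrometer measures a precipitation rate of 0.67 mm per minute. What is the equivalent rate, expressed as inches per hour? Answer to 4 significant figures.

0.67 mm/minute × 0.0393701 in/mm × 60 minute/hour = 1.583 in/hour.

1.583 in/hour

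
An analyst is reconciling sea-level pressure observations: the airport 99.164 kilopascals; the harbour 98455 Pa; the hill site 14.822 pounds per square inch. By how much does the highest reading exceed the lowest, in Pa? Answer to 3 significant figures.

3740 Pa

the airport: 99.164 kPa = 99164.00 Pa.
the hill site: 14.822 psi = 102194.09 Pa.
Spread: 102194.09 − 98455.00 = 3740 Pa.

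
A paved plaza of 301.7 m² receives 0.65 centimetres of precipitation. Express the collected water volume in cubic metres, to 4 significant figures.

1.961 cubic metres

Depth: 0.65 cm × 10 = 6.5 mm.
1 mm over 1 m² is 1 L, so volume = 6.5 × 301.7 = 1961.05 L = 1.961 m³.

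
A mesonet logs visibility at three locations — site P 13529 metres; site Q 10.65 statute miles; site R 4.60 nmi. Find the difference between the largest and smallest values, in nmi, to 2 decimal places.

site P: 13529 m = 7.3051 nmi.
site Q: 10.65 SM = 9.2546 nmi.
Spread: 9.2546 − 4.6000 = 4.65 nmi.

4.65 nmi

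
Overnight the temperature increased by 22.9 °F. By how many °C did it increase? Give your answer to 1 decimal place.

For a temperature change the 32° offset cancels: Δ°C = 22.9 × 0.5556 = 12.7 °C.

12.7 °C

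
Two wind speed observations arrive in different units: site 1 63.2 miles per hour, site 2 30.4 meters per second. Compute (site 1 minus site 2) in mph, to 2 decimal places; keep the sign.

site 2: 30.4 m/s = 68.0029 mph.
Difference: 63.2000 − 68.0029 = -4.80 mph.

-4.80 mph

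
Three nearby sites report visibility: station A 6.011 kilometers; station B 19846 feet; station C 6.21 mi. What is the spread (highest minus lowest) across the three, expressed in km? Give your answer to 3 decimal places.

3.983 km

station B: 19846 ft = 6.04906 km.
station C: 6.21 SM = 9.99403 km.
Spread: 9.99403 − 6.01100 = 3.983 km.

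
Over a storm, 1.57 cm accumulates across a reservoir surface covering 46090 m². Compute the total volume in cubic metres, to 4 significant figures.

Depth: 1.57 cm × 10 = 15.7 mm.
1 mm over 1 m² is 1 L, so volume = 15.7 × 46090 = 723613 L = 723.6 m³.

723.6 cubic metres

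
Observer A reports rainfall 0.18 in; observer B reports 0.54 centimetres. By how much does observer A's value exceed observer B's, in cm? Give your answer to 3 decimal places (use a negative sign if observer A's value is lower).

-0.083 cm

observer A: 0.18 in = 0.45720 cm.
Difference: 0.45720 − 0.54000 = -0.083 cm.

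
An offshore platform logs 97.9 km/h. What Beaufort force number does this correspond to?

Beaufort force 10

97.9 km/h = 27.2 m/s, which is Beaufort 10 (storm, 24.5–28.4 m/s).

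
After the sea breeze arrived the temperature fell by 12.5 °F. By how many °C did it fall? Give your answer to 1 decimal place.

6.9 °C

For a temperature change the 32° offset cancels: Δ°C = 12.5 × 0.5556 = 6.9 °C.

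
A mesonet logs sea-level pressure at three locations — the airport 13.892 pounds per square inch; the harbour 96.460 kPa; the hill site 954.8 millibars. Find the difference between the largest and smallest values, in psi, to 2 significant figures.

the harbour: 96.460 kPa = 13.9903 psi.
the hill site: 954.8 mb = 13.8482 psi.
Spread: 13.9903 − 13.8482 = 0.14 psi.

0.14 psi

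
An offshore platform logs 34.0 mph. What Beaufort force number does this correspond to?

Beaufort force 7

34.0 mph = 15.2 m/s, which is Beaufort 7 (near gale, 13.9–17.1 m/s).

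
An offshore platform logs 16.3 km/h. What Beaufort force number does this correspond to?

16.3 km/h = 4.5 m/s, which is Beaufort 3 (gentle breeze, 3.4–5.4 m/s).

Beaufort force 3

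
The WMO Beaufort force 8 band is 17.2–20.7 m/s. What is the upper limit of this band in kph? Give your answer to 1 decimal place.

74.5 km/h

17.2–20.7 m/s × 3.6 = 61.9–74.5 km/h.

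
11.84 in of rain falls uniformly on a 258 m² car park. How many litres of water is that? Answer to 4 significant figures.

77590 litres

Depth: 11.84 in × 25.4 = 300.736 mm.
1 mm over 1 m² is 1 L, so volume = 300.736 × 258 = 77589.888 L ≈ 77590 L.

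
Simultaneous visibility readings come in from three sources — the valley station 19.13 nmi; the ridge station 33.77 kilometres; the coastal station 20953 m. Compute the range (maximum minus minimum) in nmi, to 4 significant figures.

the ridge station: 33.77 km = 18.23434 nmi.
the coastal station: 20953 m = 11.31371 nmi.
Spread: 19.13000 − 11.31371 = 7.816 nmi.

7.816 nmi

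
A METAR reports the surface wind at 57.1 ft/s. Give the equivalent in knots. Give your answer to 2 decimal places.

33.83 kt

1 ft/s = 0.592484 kt, so 57.1 × 0.592484 = 33.83 kt.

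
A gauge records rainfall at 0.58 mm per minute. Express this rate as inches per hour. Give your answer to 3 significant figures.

0.58 mm/minute × 0.0393701 in/mm × 60 minute/hour = 1.37 in/hour.

1.37 in/hour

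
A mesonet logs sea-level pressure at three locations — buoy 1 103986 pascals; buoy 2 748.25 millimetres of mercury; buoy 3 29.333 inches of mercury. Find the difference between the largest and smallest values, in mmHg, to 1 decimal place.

buoy 1: 103986 Pa = 779.959 mmHg.
buoy 3: 29.333 inHg = 745.058 mmHg.
Spread: 779.959 − 745.058 = 34.9 mmHg.

34.9 mmHg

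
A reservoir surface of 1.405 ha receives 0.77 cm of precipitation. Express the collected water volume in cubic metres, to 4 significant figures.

Depth: 0.77 cm × 10 = 7.7 mm.
Area: 1.405 ha = 14050 m².
1 mm over 1 m² is 1 L, so volume = 7.7 × 14050 = 108185 L = 108.2 m³.

108.2 cubic metres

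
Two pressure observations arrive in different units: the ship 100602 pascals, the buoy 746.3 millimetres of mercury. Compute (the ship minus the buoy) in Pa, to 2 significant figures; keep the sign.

1100 Pa

the buoy: 746.3 mmHg = 99498.50 Pa.
Difference: 100602.00 − 99498.50 = 1100 Pa.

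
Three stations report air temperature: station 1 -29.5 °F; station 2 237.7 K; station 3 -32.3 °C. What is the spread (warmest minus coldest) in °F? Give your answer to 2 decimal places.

5.67 °F

station 1: -29.5 °F = -34.167 °C.
station 2: 237.7 K = -35.450 °C.
Spread: (-32.300) − (-35.450) = 3.150 °C = 5.67 °F.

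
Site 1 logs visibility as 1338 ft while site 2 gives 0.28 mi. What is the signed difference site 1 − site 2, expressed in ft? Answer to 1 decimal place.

-140.4 ft

site 2: 0.28 SM = 1478.400 ft.
Difference: 1338.000 − 1478.400 = -140.4 ft.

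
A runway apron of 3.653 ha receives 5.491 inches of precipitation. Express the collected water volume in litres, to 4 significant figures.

5095000 litres

Depth: 5.491 in × 25.4 = 139.4714 mm.
Area: 3.653 ha = 36530 m².
1 mm over 1 m² is 1 L, so volume = 139.4714 × 36530 = 5094890.2 L ≈ 5095000 L.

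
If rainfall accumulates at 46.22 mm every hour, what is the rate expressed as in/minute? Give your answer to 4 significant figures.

0.03033 in/minute

46.22 mm/hour × 0.0393701 in/mm × 0.0166667 hour/minute = 0.03033 in/minute.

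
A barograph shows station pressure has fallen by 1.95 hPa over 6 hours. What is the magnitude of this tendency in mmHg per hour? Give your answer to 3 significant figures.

0.244 mmHg per hour

1.95 hPa / 6 h × 0.750062 mmHg/hPa = 0.244 mmHg/h.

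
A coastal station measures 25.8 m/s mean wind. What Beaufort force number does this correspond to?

25.8 m/s lies in the Beaufort 10 band (storm, 24.5–28.4 m/s).

Beaufort force 10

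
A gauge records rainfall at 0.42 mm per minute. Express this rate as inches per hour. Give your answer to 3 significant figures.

0.992 in/hour

0.42 mm/minute × 0.0393701 in/mm × 60 minute/hour = 0.992 in/hour.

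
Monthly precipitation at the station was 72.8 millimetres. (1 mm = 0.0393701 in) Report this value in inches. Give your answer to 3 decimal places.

1 mm = 0.0393701 in, so 72.8 × 0.0393701 = 2.866 in.

2.866 in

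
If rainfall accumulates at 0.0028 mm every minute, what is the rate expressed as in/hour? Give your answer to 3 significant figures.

0.00661 in/hour

0.0028 mm/minute × 0.0393701 in/mm × 60 minute/hour = 0.00661 in/hour.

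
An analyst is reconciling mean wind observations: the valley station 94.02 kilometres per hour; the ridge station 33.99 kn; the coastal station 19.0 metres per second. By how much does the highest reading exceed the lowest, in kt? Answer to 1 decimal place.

the valley station: 94.02 km/h = 50.767 kt.
the coastal station: 19.0 m/s = 36.933 kt.
Spread: 50.767 − 33.990 = 16.8 kt.

16.8 kt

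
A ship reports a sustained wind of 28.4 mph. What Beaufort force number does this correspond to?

Beaufort force 6

28.4 mph = 12.7 m/s, which is Beaufort 6 (strong breeze, 10.8–13.8 m/s).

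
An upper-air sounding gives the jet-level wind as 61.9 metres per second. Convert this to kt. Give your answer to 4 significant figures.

1 m/s = 1.94384 kt, so 61.9 × 1.94384 = 120.3 kt.

120.3 kt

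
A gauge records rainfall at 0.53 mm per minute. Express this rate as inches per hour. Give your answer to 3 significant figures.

0.53 mm/minute × 0.0393701 in/mm × 60 minute/hour = 1.25 in/hour.

1.25 in/hour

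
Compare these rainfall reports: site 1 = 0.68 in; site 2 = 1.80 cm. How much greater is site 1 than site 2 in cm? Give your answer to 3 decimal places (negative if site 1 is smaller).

-0.073 cm

site 1: 0.68 in = 1.72720 cm.
Difference: 1.72720 − 1.80000 = -0.073 cm.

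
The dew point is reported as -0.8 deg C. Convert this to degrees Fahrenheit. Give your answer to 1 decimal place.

°F = °C × 9/5 + 32 = -0.8 × 1.8 + 32 = 30.6 °F.

30.6 °F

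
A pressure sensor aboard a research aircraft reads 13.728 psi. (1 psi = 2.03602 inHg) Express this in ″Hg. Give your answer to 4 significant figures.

27.95 inHg

1 psi = 2.03602 inHg, so 13.728 × 2.03602 = 27.95 inHg.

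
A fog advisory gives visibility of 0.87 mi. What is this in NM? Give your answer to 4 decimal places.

0.7560 nmi

1 SM = 0.868976 nmi, so 0.87 × 0.868976 = 0.7560 nmi.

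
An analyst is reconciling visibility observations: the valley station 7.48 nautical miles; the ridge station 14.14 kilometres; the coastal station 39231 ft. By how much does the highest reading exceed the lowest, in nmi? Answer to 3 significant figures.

the ridge station: 14.14 km = 7.6350 nmi.
the coastal station: 39231 ft = 6.4566 nmi.
Spread: 7.6350 − 6.4566 = 1.18 nmi.

1.18 nmi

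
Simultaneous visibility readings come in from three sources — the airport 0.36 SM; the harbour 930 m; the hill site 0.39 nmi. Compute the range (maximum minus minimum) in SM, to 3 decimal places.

the harbour: 930 m = 0.57788 SM.
the hill site: 0.39 nmi = 0.44880 SM.
Spread: 0.57788 − 0.36000 = 0.218 SM.

0.218 SM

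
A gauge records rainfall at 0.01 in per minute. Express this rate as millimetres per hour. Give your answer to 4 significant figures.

0.01 in/minute × 25.4 mm/in × 60 minute/hour = 15.24 mm/hour.

15.24 mm/hour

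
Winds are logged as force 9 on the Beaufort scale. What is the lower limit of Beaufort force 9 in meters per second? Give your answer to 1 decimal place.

Beaufort 9 (strong gale) spans 20.8–24.4 m/s.

20.8 m/s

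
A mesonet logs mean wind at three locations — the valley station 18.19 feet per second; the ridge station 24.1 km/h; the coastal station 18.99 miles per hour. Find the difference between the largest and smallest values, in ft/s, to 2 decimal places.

the ridge station: 24.1 km/h = 21.9634 ft/s.
the coastal station: 18.99 mph = 27.8520 ft/s.
Spread: 27.8520 − 18.1900 = 9.66 ft/s.

9.66 ft/s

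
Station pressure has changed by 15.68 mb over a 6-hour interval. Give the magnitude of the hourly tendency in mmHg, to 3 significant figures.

15.68 mb / 6 h × 0.750062 mmHg/mb = 1.96 mmHg/h.

1.96 mmHg per hour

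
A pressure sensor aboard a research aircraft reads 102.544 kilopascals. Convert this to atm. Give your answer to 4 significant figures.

1.012 atm

1 kPa = 0.00986923 atm, so 102.544 × 0.00986923 = 1.012 atm.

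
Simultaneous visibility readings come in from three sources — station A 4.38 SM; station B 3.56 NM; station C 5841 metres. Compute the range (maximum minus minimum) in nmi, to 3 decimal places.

0.652 nmi

station A: 4.38 SM = 3.80612 nmi.
station C: 5841 m = 3.15389 nmi.
Spread: 3.80612 − 3.15389 = 0.652 nmi.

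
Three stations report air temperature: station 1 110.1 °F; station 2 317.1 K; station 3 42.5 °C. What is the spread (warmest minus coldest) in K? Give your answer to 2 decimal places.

1.45 K

station 1: 110.1 °F = 43.389 °C.
station 2: 317.1 K = 43.950 °C.
Spread: 43.950 − 42.500 = 1.450 °C.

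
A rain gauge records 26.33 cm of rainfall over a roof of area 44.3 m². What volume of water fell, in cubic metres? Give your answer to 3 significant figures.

11.7 cubic metres

Depth: 26.33 cm × 10 = 263.3 mm.
1 mm over 1 m² is 1 L, so volume = 263.3 × 44.3 = 11664.19 L = 11.7 m³.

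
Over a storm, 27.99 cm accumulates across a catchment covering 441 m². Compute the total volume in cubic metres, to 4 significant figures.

Depth: 27.99 cm × 10 = 279.9 mm.
1 mm over 1 m² is 1 L, so volume = 279.9 × 441 = 123435.9 L = 123.4 m³.

123.4 cubic metres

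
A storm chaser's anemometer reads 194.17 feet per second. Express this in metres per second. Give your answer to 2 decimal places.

59.18 m/s

1 ft/s = 0.3048 m/s, so 194.17 × 0.3048 = 59.18 m/s.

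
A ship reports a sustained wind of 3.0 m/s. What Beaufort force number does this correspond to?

Beaufort force 2

3.0 m/s lies in the Beaufort 2 band (light breeze, 1.6–3.3 m/s).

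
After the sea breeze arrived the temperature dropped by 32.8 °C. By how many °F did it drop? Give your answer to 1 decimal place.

59.0 °F

Converting a difference, only the 9/5 scale factor applies: Δ°F = 32.8 × 1.8 = 59.0 °F.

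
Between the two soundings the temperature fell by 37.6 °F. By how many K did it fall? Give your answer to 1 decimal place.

A change of 1 °C equals a change of 1.8 °F: ΔK = 37.6 × 0.5556 = 20.9 K.

20.9 K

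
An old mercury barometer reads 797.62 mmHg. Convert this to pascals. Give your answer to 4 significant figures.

1 mmHg = 133.322 Pa, so 797.62 × 133.322 = 106300 Pa.

106300 Pa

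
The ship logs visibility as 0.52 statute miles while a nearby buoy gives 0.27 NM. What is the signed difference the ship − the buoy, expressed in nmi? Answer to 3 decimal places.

0.182 nmi

the ship: 0.52 SM = 0.45187 nmi.
Difference: 0.45187 − 0.27000 = 0.182 nmi.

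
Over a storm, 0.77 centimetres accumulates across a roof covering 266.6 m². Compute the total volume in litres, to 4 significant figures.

Depth: 0.77 cm × 10 = 7.7 mm.
1 mm over 1 m² is 1 L, so volume = 7.7 × 266.6 = 2052.82 L ≈ 2053 L.

2053 litres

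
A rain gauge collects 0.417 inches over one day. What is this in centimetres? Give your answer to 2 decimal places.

1 in = 2.54 cm, so 0.417 × 2.54 = 1.06 cm.

1.06 cm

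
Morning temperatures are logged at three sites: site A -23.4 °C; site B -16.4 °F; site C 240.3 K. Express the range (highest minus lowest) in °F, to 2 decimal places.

site B: -16.4 °F = -26.889 °C.
site C: 240.3 K = -32.850 °C.
Spread: (-23.400) − (-32.850) = 9.450 °C = 17.01 °F.

17.01 °F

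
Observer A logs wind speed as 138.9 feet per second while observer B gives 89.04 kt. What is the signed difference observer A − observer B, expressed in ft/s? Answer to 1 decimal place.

-11.4 ft/s

observer B: 89.04 kt = 150.283 ft/s.
Difference: 138.900 − 150.283 = -11.4 ft/s.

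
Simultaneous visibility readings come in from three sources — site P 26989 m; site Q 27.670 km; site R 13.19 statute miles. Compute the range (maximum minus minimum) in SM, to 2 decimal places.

site P: 26989 m = 16.7702 SM.
site Q: 27.670 km = 17.1933 SM.
Spread: 17.1933 − 13.1900 = 4.00 SM.

4.00 SM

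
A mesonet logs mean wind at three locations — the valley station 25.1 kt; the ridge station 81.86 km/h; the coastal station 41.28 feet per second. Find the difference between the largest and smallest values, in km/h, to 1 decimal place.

the valley station: 25.1 kt = 46.485 km/h.
the coastal station: 41.28 ft/s = 45.296 km/h.
Spread: 81.860 − 45.296 = 36.6 km/h.

36.6 km/h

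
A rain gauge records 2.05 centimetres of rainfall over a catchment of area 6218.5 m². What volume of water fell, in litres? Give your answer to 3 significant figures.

Depth: 2.05 cm × 10 = 20.5 mm.
1 mm over 1 m² is 1 L, so volume = 20.5 × 6218.5 = 127479.25 L ≈ 127000 L.

127000 litres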